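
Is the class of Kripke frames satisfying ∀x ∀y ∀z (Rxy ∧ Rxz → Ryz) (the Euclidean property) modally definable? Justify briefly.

Yes, by ◇r → □◇r

This is a Sahlqvist condition; the 5 axiom ◇r → □◇r defines it.
Suppose ◇r→□◇r is valid. Take Rxy, Rxz and set V(r)={y}. Then ◇r at x, so □◇r at x, so ◇r at z, so some w with Rzw has r; w=y, i.e. Rzy. By symmetry of the argument, Ryz.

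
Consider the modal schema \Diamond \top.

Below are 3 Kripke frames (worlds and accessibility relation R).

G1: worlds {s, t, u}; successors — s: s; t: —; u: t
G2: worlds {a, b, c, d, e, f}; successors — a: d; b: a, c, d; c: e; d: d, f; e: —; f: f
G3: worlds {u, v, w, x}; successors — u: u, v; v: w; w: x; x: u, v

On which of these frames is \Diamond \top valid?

The schema corresponds to seriality: \forall x \exists y Rxy.
G1: fails — world t has no successor.
G2: fails — world e has no successor.
G3: satisfies the condition.

G3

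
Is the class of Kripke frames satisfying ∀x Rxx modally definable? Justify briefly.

This is a Sahlqvist condition; the T axiom □q → q defines it.
Suppose □q→q is valid. At any x set V(q)={w : Rxw}. Then □q holds at x, so q holds at x, i.e. Rxx.

Yes — defined by □q → q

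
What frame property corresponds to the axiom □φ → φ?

reflexivity: ∀x Rxx

Suppose □φ→φ is valid. At any x set V(φ)={w : Rxw}. Then □φ holds at x, so φ holds at x, i.e. Rxx.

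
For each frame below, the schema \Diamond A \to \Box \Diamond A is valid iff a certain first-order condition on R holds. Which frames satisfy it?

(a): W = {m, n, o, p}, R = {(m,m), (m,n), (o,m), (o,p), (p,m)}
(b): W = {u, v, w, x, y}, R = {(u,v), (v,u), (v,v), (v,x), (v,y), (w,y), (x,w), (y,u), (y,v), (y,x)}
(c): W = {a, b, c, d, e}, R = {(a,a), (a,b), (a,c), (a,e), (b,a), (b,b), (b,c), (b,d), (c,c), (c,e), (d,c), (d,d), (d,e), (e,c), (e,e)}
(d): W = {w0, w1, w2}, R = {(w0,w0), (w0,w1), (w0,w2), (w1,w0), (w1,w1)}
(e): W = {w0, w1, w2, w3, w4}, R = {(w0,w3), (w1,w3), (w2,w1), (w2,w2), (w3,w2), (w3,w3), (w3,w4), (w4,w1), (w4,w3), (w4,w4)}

none

The schema corresponds to the Euclidean property: \forall x \forall y \forall z (Rxy \wedge Rxz \to Ryz).
(a): fails — Rmn and Rmm but not Rnm.
(b): fails — Rvu and Rvu but not Ruu.
(c): fails — Rab and Rae but not Rbe.
(d): fails — Rw0w1 and Rw0w2 but not Rw1w2.
(e): fails — Rw2w1 and Rw2w2 but not Rw1w2.
Valid on no frame.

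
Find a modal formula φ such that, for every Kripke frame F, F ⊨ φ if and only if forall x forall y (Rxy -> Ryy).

A defining formula is □(□q → q) (the T□ axiom).
Suppose □(□q→q) is valid. Take Rxy and set V(q)={w : Ryw}. Then at y, □q holds; since □(□q→q) at x, □q→q at y, so q at y, i.e. Ryy.

□(□q → q)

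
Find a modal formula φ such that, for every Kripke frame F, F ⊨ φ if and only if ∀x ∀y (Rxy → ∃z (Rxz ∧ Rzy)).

This is density; the standard corresponding axiom is C4: □□ψ → □ψ.
Suppose □□ψ→□ψ is valid. Take Rxy and set V(ψ)={w : xR²w}. Then □□ψ at x, so □ψ at x, so ψ at y, i.e. ∃z(Rxz∧Rzy).

□□ψ → □ψ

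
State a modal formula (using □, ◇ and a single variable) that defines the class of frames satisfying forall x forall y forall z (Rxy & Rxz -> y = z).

◇q → □q

The condition is partial functionality. The CD schema ◇q → □q defines it.
Suppose ◇q→□q is valid. Take Rxy, Rxz and set V(q)={y}. Then ◇q at x, so □q at x, so q at z, i.e. z=y.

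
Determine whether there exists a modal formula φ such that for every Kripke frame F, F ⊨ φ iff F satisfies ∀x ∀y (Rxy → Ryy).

The condition is shift-reflexivity. A defining modal formula is □(□r → r).
Suppose □(□r→r) is valid. Take Rxy and set V(r)={w : Ryw}. Then at y, □r holds; since □(□r→r) at x, □r→r at y, so r at y, i.e. Ryy.

Yes, by □(□r → r)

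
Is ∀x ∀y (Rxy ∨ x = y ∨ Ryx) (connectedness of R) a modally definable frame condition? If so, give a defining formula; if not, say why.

No

If a class were modally definable it would be closed under disjoint unions (Goldblatt–Thomason).
Take 3 disjoint single-world reflexive frames: each is trivially connected, but their disjoint union has 3 worlds with no edge between distinct components, so it is not connected.
Hence connectedness of R is not modally definable.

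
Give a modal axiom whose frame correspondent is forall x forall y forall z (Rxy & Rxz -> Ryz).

◇s → □◇s

The condition is the Euclidean property. The 5 schema ◇s → □◇s defines it.
Suppose ◇s→□◇s is valid. Take Rxy, Rxz and set V(s)={y}. Then ◇s at x, so □◇s at x, so ◇s at z, so some w with Rzw has s; w=y, i.e. Rzy. By symmetry of the argument, Ryz.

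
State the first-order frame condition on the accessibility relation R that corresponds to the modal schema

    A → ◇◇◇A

This is a Sahlqvist (Geach-type) schema ◇^0□^0A → □^0◇^3A.
First-order correspondent: ∀x ∃w (x = w ∧ xR³w).

∀x ∃w (x = w ∧ xR³w)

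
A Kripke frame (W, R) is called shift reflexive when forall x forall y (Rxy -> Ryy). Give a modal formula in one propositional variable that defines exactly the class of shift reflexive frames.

□(□ψ → ψ)

A defining formula is □(□ψ → ψ) (the T□ axiom).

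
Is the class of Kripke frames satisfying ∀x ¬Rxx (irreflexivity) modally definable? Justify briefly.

If a class were modally definable it would be closed under surjective bounded morphisms (Goldblatt–Thomason).
The 4-cycle (worlds a,b,c,d with a→b→c→d→a) is irreflexive, and the map sending every world to a single reflexive point • is a surjective bounded morphism (forth: every edge maps to (•,•); back: every world has a successor). So any modal formula valid on the 4-cycle is also valid on the reflexive point, which is not irreflexive.
Hence irreflexivity is not modally definable.

Not modally definable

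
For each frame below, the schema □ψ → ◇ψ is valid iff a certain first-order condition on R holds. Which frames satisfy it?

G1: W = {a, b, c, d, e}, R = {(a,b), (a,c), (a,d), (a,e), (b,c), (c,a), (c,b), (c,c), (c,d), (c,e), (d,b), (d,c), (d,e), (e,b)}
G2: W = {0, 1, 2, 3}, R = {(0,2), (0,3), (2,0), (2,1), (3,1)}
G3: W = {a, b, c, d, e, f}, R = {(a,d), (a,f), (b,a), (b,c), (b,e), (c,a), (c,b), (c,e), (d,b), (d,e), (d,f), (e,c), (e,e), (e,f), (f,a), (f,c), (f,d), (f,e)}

G1, G3

Frame correspondent (Sahlqvist): ∀x ∃y Rxy — i.e. seriality.
G1: condition met.
G2: fails — world 1 has no successor.
G3: condition met.
Valid on: G1, G3.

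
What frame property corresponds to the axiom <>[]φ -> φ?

symmetry: forall x forall y (Rxy -> Ryx)

This schema is equivalent to the B axiom φ → □◇φ.
It corresponds to symmetry: forall x forall y (Rxy -> Ryx).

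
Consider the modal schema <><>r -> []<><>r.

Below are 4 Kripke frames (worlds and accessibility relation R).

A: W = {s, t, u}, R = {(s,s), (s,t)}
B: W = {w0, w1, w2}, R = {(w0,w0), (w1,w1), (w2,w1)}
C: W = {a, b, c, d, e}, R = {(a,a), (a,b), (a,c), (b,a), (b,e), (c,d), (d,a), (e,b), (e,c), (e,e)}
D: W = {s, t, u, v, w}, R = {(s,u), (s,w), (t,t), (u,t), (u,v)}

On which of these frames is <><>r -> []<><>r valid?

B

The schema corresponds to a generalized confluence (Geach) condition: forall x forall y forall z ((x R^2 y & xRz) -> exists w (y = w & z R^2 w)).
A: fails — sR²s, sRt but no w with s=w and tR²w.
B: condition met.
C: fails — aR²b, aRc but no w with b=w and cR²w.
D: fails — sR²t, sRw but no w* with t=w* and wR²w*.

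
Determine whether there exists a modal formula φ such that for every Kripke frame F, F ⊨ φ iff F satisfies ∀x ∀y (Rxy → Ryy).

Yes: it is shift-reflexivity, defined by the T□ schema □(□p → p).
Suppose □(□p→p) is valid. Take Rxy and set V(p)={w : Ryw}. Then at y, □p holds; since □(□p→p) at x, □p→p at y, so p at y, i.e. Ryy.

Yes, by □(□p → p)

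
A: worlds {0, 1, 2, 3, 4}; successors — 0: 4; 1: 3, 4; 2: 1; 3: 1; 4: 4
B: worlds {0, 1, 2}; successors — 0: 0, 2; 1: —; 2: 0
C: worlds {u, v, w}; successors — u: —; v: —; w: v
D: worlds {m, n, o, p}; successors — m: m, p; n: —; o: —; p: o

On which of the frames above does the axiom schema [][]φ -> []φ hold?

The schema corresponds to density: forall x forall y (Rxy -> exists z (Rxz & Rzy)).
A: fails — R31 but no z with R3z and Rz1.
B: satisfies the condition.
C: fails — Rwv but no z with Rwz and Rzv.
D: fails — Rpo but no z with Rpz and Rzo.
Valid on: B.

B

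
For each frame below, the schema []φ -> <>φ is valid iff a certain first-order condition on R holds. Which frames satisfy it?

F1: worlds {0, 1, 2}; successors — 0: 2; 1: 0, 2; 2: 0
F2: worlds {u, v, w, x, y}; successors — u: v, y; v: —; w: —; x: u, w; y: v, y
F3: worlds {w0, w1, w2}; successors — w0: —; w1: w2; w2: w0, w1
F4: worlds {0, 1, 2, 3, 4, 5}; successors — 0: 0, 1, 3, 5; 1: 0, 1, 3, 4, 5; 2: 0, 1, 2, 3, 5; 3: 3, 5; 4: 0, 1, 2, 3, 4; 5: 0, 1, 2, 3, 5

F1, F4

The schema corresponds to seriality: forall x exists y Rxy.
F1: satisfies the condition.
F2: fails — world v has no successor.
F3: fails — world w0 has no successor.
F4: satisfies the condition.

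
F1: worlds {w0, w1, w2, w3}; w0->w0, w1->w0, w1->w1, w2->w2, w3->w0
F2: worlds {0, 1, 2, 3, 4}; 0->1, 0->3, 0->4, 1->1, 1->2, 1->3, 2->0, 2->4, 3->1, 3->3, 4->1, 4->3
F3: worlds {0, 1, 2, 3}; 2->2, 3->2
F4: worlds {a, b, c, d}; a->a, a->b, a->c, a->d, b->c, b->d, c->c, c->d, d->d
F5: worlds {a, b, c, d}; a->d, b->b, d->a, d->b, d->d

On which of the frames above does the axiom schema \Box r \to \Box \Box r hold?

This is the axiom for transitivity; its first-order frame correspondent is \forall x \forall y \forall z (Rxy \wedge Ryz \to Rxz).
F1: condition met.
F2: fails — R31 and R12 but not R32.
F3: condition met.
F4: condition met.
F5: fails — Rad and Rdb but not Rab.
Valid on: F1, F3, F4.

F1, F3, F4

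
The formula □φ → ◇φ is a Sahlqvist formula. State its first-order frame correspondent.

seriality

This is the D axiom.
Its frame correspondent is seriality — ∀x ∃y Rxy.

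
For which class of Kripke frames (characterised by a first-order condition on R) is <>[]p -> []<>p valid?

Convergence

This is the .2 axiom.
Its frame correspondent is convergence — forall x forall y forall z (Rxy & Rxz -> exists w (Ryw & Rzw)).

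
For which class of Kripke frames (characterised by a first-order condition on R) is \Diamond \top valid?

Seriality

◇⊤ holds at w iff w has a successor, so frame-validity of ◇⊤ is exactly seriality. Equivalently via □p → ◇p:
Suppose □p→◇p is valid. At any x set V(p)=W. Then □p at x, so ◇p at x, so x has a successor.
The converse is a direct semantic check.
Frame condition: \forall x \exists y Rxy.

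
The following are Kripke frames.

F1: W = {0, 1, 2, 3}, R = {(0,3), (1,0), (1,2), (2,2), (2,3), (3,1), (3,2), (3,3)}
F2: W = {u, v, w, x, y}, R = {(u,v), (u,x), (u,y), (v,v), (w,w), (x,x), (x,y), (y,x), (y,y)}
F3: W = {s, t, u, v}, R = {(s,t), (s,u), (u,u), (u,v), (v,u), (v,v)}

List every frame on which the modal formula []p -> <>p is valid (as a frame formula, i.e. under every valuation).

Frame correspondent (Sahlqvist): forall x exists y Rxy — i.e. seriality.
F1: holds.
F2: holds.
F3: fails — world t has no successor.

F1, F2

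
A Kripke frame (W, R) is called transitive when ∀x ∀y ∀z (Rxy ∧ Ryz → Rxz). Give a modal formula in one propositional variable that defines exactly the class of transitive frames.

□r → □□r

The condition is transitivity. The 4 schema □r → □□r defines it.
Suppose □r→□□r is valid. Take Rxy, Ryz and set V(r)={w : Rxw}. Then □r at x, so □□r at x, so □r at y, so r at z, i.e. Rxz.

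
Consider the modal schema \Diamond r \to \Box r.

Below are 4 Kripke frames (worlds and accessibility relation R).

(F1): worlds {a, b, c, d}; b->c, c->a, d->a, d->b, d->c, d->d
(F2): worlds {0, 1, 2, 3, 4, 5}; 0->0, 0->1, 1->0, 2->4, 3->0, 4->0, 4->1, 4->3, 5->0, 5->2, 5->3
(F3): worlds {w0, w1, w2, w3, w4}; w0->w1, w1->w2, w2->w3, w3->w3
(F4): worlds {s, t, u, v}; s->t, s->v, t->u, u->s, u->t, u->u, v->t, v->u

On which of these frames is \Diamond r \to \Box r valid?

Frame correspondent (Sahlqvist): \forall x \forall y \forall z (Rxy \wedge Rxz \to y = z) — i.e. partial functionality.
(F1): fails — d sees both a and b.
(F2): fails — 0 sees both 0 and 1.
(F3): ✓.
(F4): fails — s sees both t and v.

(F3)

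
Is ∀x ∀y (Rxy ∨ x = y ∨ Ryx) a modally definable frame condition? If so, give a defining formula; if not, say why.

Any modally definable frame class is closed under disjoint unions.
Take 3 disjoint single-world reflexive frames: each is trivially connected, but their disjoint union has 3 worlds with no edge between distinct components, so it is not connected.
Hence connectedness of R is not modally definable.

No — not modally definable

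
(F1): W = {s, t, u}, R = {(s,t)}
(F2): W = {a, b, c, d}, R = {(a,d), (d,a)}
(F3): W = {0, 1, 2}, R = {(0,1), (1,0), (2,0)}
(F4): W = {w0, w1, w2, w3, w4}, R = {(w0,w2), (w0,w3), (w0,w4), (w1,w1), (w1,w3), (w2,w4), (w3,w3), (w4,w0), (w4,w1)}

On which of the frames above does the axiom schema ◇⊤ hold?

Frame correspondent (Sahlqvist): ∀x ∃y Rxy — i.e. seriality.
(F1): fails — world t has no successor.
(F2): fails — world b has no successor.
(F3): condition met.
(F4): condition met.
Valid on: (F3), (F4).

(F3), (F4)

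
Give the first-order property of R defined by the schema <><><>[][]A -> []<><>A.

forall x forall y forall z ((x R^3 y & xRz) -> exists w (y R^2 w & z R^2 w))

This is a Sahlqvist (Geach-type) schema ◇^3□^2A → □^1◇^2A.
Minimal-valuation argument: fix x; take any y with xR^3y and any z with xR^1z. Set V(A) to the set of worlds R-reachable from y in exactly 2 steps. Then □^2A holds at y, so the antecedent holds at x; validity forces ◇^2A at z, giving a w with zR^2w and yR^2w.
First-order correspondent: forall x forall y forall z ((x R^3 y & xRz) -> exists w (y R^2 w & z R^2 w)).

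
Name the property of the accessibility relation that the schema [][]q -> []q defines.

This schema is the C4 axiom.
Its frame correspondent is density — forall x forall y (Rxy -> exists z (Rxz & Rzy)).

Density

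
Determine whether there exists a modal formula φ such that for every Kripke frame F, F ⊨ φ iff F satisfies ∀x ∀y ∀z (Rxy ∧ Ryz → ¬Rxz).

No — not modally definable

If a class were modally definable it would be closed under surjective bounded morphisms (Goldblatt–Thomason).
The 5-cycle (worlds w0,w1,w2,w3,w4 with w0→w1→w2→w3→w4→w0) is intransitive. Mapping every world to a single reflexive point • is a surjective bounded morphism; the reflexive point is not intransitive (R••∧R•• but R••).
So no modal formula (or set of formulas) defines exactly the intransitive frames.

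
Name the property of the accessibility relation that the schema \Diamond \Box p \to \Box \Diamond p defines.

This is the .2 axiom.
It corresponds to convergence: \forall x \forall y \forall z (Rxy \wedge Rxz \to \exists w (Ryw \wedge Rzw)).

convergence: \forall x \forall y \forall z (Rxy \wedge Rxz \to \exists w (Ryw \wedge Rzw))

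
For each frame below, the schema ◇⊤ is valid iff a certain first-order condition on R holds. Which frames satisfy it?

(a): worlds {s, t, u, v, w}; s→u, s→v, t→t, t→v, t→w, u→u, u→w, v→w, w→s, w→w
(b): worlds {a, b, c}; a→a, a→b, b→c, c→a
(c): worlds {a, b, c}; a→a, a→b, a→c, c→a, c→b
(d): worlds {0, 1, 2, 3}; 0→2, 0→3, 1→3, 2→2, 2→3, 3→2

(a), (b), (d)

Frame correspondent (Sahlqvist): ∀x ∃y Rxy — i.e. seriality.
(a): satisfies the condition.
(b): satisfies the condition.
(c): fails — world b has no successor.
(d): satisfies the condition.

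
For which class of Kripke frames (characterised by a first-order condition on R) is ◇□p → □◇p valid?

convergence: ∀x ∀y ∀z (Rxy ∧ Rxz → ∃w (Ryw ∧ Rzw))

This schema is the .2 axiom.
It corresponds to convergence: ∀x ∀y ∀z (Rxy ∧ Rxz → ∃w (Ryw ∧ Rzw)).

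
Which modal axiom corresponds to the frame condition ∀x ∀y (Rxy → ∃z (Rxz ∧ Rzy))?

□□q → □q

The condition is density. The C4 schema □□q → □q defines it.
Suppose □□q→□q is valid. Take Rxy and set V(q)={w : xR²w}. Then □□q at x, so □q at x, so q at y, i.e. ∃z(Rxz∧Rzy).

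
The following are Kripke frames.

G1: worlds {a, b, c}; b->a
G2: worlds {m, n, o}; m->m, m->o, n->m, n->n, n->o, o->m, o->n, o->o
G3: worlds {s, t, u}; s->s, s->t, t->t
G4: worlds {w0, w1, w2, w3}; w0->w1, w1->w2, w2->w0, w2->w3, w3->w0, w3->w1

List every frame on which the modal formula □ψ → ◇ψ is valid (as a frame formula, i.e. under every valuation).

This is the axiom for seriality; its first-order frame correspondent is ∀x ∃y Rxy.
G1: fails — world a has no successor.
G2: condition met.
G3: fails — world u has no successor.
G4: condition met.
Valid on: G2, G4.

G2, G4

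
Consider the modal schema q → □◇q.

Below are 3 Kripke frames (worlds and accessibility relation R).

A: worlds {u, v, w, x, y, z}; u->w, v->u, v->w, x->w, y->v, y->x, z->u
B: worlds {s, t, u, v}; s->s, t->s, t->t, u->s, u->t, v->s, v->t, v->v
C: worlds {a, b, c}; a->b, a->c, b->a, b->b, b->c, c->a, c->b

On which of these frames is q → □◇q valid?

C

This is the axiom for symmetry; its first-order frame correspondent is ∀x ∀y (Rxy → Ryx).
A: fails — Rxw but not Rwx.
B: fails — Rut but not Rtu.
C: ✓.
Valid on: C.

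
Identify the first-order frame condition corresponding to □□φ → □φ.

This schema is the C4 axiom.
Its frame correspondent is density — ∀x ∀y (Rxy → ∃z (Rxz ∧ Rzy)).

Density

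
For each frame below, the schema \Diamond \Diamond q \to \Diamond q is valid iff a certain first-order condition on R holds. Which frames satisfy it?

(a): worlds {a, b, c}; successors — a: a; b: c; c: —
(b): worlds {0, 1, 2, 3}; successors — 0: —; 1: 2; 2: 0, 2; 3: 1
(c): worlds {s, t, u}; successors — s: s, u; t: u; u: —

The schema corresponds to transitivity: \forall x \forall y \forall z (Rxy \wedge Ryz \to Rxz).
(a): satisfies the condition.
(b): fails — R12 and R20 but not R10.
(c): satisfies the condition.
Valid on: (a), (c).

(a), (c)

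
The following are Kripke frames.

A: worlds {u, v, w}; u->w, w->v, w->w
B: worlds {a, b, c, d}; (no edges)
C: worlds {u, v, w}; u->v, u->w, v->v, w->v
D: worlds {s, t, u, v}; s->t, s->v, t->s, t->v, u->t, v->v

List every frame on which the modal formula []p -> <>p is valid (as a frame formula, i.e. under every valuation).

Frame correspondent (Sahlqvist): forall x exists y Rxy — i.e. seriality.
A: fails — world v has no successor.
B: fails — world a has no successor.
C: condition met.
D: condition met.

C, D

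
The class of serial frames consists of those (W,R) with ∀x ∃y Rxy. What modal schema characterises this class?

The condition is seriality. The D schema □s → ◇s defines it.
Suppose □s→◇s is valid. At any x set V(s)=W. Then □s at x, so ◇s at x, so x has a successor.

□s → ◇s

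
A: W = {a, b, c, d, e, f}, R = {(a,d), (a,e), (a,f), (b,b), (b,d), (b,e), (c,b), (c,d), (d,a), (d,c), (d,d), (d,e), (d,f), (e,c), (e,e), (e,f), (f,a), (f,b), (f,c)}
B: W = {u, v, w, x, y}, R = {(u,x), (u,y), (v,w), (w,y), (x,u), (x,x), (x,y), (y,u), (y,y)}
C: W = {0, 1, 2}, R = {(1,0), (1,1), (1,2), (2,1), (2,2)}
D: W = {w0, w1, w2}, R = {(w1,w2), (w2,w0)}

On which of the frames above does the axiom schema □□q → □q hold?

The schema corresponds to density: ∀x ∀y (Rxy → ∃z (Rxz ∧ Rzy)).
A: fails — Rfc but no z with Rfz and Rzc.
B: fails — Rvw but no z with Rvz and Rzw.
C: ✓.
D: fails — Rw1w2 but no z with Rw1z and Rzw2.

C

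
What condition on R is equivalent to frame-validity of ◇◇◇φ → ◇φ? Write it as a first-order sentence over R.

This is a Sahlqvist (Geach-type) schema ◇^3□^0φ → □^0◇^1φ.
First-order correspondent: ∀x ∀y (xR³y → ∃w (y = w ∧ xRw)).

∀x ∀y (xR³y → ∃w (y = w ∧ xRw))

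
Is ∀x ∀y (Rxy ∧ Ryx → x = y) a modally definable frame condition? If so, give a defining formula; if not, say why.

Not definable by any modal formula

If a class were modally definable it would be closed under surjective bounded morphisms (Goldblatt–Thomason).
The 8-cycle (worlds 0,1,2,3,4,5,6,7 with 0→1→2→3→4→5→6→7→0) is antisymmetric. Sending even-indexed worlds to a and odd-indexed worlds to b is a surjective bounded morphism onto the two-world frame with a↔b, which is not antisymmetric.
Hence antisymmetry is not modally definable.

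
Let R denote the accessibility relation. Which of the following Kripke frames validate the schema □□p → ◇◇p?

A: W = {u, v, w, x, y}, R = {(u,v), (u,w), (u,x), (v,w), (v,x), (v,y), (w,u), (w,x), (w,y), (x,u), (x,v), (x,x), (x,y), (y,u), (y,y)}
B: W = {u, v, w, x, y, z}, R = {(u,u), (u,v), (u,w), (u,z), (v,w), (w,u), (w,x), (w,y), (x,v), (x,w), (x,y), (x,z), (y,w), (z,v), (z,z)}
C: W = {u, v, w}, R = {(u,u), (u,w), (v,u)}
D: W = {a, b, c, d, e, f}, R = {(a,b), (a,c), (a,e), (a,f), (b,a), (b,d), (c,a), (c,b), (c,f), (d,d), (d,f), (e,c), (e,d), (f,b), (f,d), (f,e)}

A, B, D

This is the axiom for a generalized confluence (Geach) condition; its first-order frame correspondent is ∀x ∃w (xR²w ∧ xR²w).
A: ✓.
B: ✓.
C: fails — at w but no t with wR²t and wR²t.
D: ✓.
Valid on: A, B, D.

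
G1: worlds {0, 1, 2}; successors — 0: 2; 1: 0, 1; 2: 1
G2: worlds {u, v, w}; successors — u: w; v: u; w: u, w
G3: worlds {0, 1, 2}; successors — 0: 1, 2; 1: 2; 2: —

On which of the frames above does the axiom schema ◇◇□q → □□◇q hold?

G2

This is the axiom for a generalized confluence (Geach) condition; its first-order frame correspondent is ∀x ∀y ∀z ((xR²y ∧ xR²z) → ∃w (yRw ∧ zRw)).
G1: fails — 1R²0, 1R²1 but no w with 0Rw and 1Rw.
G2: satisfies the condition.
G3: fails — 0R²2, 0R²2 but no w with 2Rw and 2Rw.
Valid on: G2.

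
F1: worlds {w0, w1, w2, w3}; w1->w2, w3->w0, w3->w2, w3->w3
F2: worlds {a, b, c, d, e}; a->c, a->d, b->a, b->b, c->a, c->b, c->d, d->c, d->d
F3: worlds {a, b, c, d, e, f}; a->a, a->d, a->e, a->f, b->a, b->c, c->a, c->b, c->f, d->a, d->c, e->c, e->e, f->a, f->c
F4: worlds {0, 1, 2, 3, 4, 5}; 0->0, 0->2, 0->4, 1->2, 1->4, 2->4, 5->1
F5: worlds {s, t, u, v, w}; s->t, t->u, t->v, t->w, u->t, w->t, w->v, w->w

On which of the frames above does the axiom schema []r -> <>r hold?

The schema corresponds to seriality: forall x exists y Rxy.
F1: fails — world w0 has no successor.
F2: fails — world e has no successor.
F3: holds.
F4: fails — world 3 has no successor.
F5: fails — world v has no successor.

F3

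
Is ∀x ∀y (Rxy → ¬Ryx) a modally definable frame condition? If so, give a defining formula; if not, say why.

Not modally definable

Modal frame validity is preserved under surjective bounded morphisms.
The 4-cycle (worlds s,t,u,v with s→t→u→v→s) is asymmetric. Mapping every world to a single reflexive point • is a surjective bounded morphism, and the reflexive point is not asymmetric (R•• but asymmetry requires ¬R••).
So no modal formula (or set of formulas) defines exactly the asymmetric frames.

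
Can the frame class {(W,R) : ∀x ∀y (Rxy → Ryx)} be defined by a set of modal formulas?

This is a Sahlqvist condition; the B axiom r → □◇r defines it.
Suppose r→□◇r is valid. Take Rxy and set V(r)={x}. Then r at x, so □◇r at x, so ◇r at y, so some z with Ryz has r; z=x, i.e. Ryx.

Definable; r → □◇r defines it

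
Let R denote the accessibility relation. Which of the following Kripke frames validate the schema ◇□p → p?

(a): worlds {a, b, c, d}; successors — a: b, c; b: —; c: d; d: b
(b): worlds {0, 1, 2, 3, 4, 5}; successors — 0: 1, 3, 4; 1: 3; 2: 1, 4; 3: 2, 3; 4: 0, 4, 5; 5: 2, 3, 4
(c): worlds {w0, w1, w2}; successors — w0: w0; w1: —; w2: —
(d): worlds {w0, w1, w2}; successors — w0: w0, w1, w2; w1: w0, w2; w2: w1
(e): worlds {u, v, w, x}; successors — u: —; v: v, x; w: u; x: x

This is the axiom for symmetry; its first-order frame correspondent is ∀x ∀y (Rxy → Ryx).
(a): fails — Rdb but not Rbd.
(b): fails — R32 but not R23.
(c): ✓.
(d): fails — Rw0w2 but not Rw2w0.
(e): fails — Rwu but not Ruw.
Valid on: (c).

(c)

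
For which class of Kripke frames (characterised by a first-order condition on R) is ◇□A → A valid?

This is a form of the B axiom.
It corresponds to symmetry: ∀x ∀y (Rxy → Ryx).

symmetry: ∀x ∀y (Rxy → Ryx)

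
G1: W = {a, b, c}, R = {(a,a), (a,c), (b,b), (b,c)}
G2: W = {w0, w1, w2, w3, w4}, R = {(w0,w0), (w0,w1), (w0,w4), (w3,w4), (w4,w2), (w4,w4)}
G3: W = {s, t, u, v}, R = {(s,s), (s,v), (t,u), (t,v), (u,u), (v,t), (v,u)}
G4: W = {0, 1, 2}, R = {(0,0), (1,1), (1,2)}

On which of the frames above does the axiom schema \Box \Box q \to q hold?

The schema corresponds to a generalized confluence (Geach) condition: \forall x \exists w (x R^2 w \wedge x = w).
G1: fails — at c but no w with cR²w and c=w.
G2: fails — at w1 but no w with w1R²w and w1=w.
G3: holds.
G4: fails — at 2 but no w with 2R²w and 2=w.

G3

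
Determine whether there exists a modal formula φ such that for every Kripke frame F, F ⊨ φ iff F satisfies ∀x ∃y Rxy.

Yes — defined by □r → ◇r

This is a Sahlqvist condition; the D axiom □r → ◇r defines it.
Suppose □r→◇r is valid. At any x set V(r)=W. Then □r at x, so ◇r at x, so x has a successor.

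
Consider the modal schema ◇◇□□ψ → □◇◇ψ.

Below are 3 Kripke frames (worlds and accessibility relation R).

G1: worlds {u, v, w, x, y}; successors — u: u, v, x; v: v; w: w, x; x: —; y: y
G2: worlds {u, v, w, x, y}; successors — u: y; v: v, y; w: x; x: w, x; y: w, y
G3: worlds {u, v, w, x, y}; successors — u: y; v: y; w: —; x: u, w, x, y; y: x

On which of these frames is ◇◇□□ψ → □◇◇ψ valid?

This is the axiom for a generalized confluence (Geach) condition; its first-order frame correspondent is ∀x ∀y ∀z ((xR²y ∧ xRz) → ∃w (yR²w ∧ zR²w)).
G1: fails — uR²u, uRx but no t with uR²t and xR²t.
G2: holds.
G3: fails — xR²u, xRw but no t with uR²t and wR²t.

G2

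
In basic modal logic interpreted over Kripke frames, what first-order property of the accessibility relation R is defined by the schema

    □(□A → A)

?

Shift-reflexivity

This is the T□ axiom.
It corresponds to shift-reflexivity: ∀x ∀y (Rxy → Ryy).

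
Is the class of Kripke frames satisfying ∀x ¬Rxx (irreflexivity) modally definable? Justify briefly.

If a class were modally definable it would be closed under surjective bounded morphisms (Goldblatt–Thomason).
The 2-cycle (worlds 0,1 with 0→1→0) is irreflexive, and the map sending every world to a single reflexive point • is a surjective bounded morphism (forth: every edge maps to (•,•); back: every world has a successor). So any modal formula valid on the 2-cycle is also valid on the reflexive point, which is not irreflexive.
Hence irreflexivity is not modally definable.

No — not modally definable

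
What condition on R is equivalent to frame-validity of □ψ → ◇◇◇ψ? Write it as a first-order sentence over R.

∀x ∃w (xRw ∧ xR³w)

This is a Sahlqvist (Geach-type) schema ◇^0□^1ψ → □^0◇^3ψ.
Minimal-valuation argument: fix x; take any y with xR^0y and any z with xR^0z. Set V(ψ) to the set of worlds R-reachable from y in exactly 1 step. Then □^1ψ holds at y, so the antecedent holds at x; validity forces ◇^3ψ at z, giving a w with zR^3w and yR^1w.
First-order correspondent: ∀x ∃w (xRw ∧ xR³w).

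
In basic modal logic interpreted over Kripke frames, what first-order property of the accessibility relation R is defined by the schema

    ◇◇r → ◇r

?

transitivity

Equivalently (dual form): □r → □□r.
Suppose □r→□□r is valid. Take Rxy, Ryz and set V(r)={w : Rxw}. Then □r at x, so □□r at x, so □r at y, so r at z, i.e. Rxz.
Conversely, on a frame with transitivity the schema holds at every world under every valuation.
Frame condition: ∀x ∀y ∀z (Rxy ∧ Ryz → Rxz).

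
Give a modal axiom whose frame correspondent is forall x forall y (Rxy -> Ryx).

A defining formula is p → □◇p (the B axiom).
Suppose p→□◇p is valid. Take Rxy and set V(p)={x}. Then p at x, so □◇p at x, so ◇p at y, so some z with Ryz has p; z=x, i.e. Ryx.

p → □◇p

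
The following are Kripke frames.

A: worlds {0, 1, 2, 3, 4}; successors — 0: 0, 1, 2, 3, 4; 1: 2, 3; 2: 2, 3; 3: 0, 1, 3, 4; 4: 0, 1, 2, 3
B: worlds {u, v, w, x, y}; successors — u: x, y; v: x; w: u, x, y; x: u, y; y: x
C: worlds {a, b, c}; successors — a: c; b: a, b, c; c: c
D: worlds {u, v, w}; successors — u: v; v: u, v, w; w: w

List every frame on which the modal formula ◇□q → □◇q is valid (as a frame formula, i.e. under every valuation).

This is the axiom for convergence; its first-order frame correspondent is ∀x ∀y ∀z (Rxy ∧ Rxz → ∃w (Ryw ∧ Rzw)).
A: satisfies the condition.
B: fails — Rux and Ruy but x and y have no common successor.
C: satisfies the condition.
D: fails — Rvw and Rvu but w and u have no common successor.
Valid on: A, C.

A, C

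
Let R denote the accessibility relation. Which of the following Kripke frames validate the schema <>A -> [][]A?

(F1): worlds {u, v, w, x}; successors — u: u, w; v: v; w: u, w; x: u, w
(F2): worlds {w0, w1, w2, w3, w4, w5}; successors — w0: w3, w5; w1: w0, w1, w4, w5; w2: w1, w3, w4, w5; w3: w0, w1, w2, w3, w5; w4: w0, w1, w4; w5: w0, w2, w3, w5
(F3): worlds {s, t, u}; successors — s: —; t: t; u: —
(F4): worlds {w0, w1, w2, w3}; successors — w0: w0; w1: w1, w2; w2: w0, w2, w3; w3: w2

This is the axiom for a generalized confluence (Geach) condition; its first-order frame correspondent is forall x forall y forall z ((xRy & x R^2 z) -> exists w (y = w & z = w)).
(F1): fails — uRu, uR²w but u ≠ w.
(F2): fails — w0Rw3, w0R²w0 but w3 ≠ w0.
(F3): holds.
(F4): fails — w1Rw1, w1R²w0 but w1 ≠ w0.
Valid on: (F3).

(F3)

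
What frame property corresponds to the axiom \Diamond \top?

This is a form of the D axiom.
Its frame correspondent is seriality — \forall x \exists y Rxy.

Seriality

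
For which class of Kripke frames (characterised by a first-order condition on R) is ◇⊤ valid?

Seriality

This schema is equivalent to the D axiom □A → ◇A.
It corresponds to seriality: ∀x ∃y Rxy.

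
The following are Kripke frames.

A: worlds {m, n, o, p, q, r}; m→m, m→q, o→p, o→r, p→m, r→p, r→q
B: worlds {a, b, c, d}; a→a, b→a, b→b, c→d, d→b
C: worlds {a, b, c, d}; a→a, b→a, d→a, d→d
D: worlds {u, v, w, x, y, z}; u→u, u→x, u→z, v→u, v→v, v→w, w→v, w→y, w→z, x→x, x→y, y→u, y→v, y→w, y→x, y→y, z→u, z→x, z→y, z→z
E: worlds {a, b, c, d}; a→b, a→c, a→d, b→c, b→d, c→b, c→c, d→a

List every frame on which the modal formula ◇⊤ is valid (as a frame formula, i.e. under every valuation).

Frame correspondent (Sahlqvist): ∀x ∃y Rxy — i.e. seriality.
A: fails — world n has no successor.
B: satisfies the condition.
C: fails — world c has no successor.
D: satisfies the condition.
E: satisfies the condition.
Valid on: B, D, E.

B, D, E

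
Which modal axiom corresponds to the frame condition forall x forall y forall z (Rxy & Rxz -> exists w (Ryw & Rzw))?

◇□s → □◇s

A defining formula is ◇□s → □◇s (the .2 axiom).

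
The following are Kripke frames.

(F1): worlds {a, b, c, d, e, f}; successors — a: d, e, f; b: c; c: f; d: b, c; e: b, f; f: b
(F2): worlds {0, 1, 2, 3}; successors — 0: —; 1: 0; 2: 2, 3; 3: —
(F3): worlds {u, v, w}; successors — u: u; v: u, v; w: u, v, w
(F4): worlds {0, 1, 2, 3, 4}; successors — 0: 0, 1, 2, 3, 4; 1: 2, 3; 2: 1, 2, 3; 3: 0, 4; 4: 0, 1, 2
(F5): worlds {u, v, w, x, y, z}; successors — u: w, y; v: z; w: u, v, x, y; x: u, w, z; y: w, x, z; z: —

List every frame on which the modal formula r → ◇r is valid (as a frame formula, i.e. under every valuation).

(F3)

This is the axiom for reflexivity; its first-order frame correspondent is ∀x Rxx.
(F1): fails — world a does not see itself.
(F2): fails — world 0 does not see itself.
(F3): ✓.
(F4): fails — world 1 does not see itself.
(F5): fails — world u does not see itself.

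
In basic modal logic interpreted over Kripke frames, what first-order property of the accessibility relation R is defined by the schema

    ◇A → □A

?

This is the CD axiom.
Its frame correspondent is partial functionality — ∀x ∀y ∀z (Rxy ∧ Rxz → y = z).

partial functionality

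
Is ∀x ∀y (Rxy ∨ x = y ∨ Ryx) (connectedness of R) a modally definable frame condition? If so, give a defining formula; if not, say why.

No — not modally definable

Any modally definable frame class is closed under disjoint unions.
Take 4 disjoint single-world reflexive frames: each is trivially connected, but their disjoint union has 4 worlds with no edge between distinct components, so it is not connected.
Hence connectedness of R is not modally definable.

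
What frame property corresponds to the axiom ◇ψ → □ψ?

Suppose ◇ψ→□ψ is valid. Take Rxy, Rxz and set V(ψ)={y}. Then ◇ψ at x, so □ψ at x, so ψ at z, i.e. z=y.
Conversely, any frame satisfying ∀x ∀y ∀z (Rxy ∧ Rxz → y = z) validates the schema.
Frame condition: ∀x ∀y ∀z (Rxy ∧ Rxz → y = z).

partial functionality: ∀x ∀y ∀z (Rxy ∧ Rxz → y = z)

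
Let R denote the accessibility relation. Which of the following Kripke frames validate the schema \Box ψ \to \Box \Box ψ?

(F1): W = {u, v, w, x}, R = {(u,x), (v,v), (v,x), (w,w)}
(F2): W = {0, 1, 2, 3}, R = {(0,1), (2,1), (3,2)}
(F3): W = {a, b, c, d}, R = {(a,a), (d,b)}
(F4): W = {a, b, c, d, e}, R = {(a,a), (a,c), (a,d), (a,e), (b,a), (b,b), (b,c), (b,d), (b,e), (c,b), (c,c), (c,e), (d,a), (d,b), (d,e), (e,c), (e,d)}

(F1), (F3)

The schema corresponds to transitivity: \forall x \forall y \forall z (Rxy \wedge Ryz \to Rxz).
(F1): holds.
(F2): fails — R32 and R21 but not R31.
(F3): holds.
(F4): fails — Rde and Rec but not Rdc.
Valid on: (F1), (F3).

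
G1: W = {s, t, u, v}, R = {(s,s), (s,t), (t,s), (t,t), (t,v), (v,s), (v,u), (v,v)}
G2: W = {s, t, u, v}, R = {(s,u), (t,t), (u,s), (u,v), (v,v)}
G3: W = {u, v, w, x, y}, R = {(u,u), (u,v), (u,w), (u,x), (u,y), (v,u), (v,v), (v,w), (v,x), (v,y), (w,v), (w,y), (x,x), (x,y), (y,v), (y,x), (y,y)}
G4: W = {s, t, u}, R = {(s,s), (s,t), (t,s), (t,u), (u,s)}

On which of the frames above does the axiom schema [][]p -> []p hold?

G1, G3

Frame correspondent (Sahlqvist): forall x forall y (Rxy -> exists z (Rxz & Rzy)) — i.e. density.
G1: satisfies the condition.
G2: fails — Rus but no z with Ruz and Rzs.
G3: satisfies the condition.
G4: fails — Rtu but no z with Rtz and Rzu.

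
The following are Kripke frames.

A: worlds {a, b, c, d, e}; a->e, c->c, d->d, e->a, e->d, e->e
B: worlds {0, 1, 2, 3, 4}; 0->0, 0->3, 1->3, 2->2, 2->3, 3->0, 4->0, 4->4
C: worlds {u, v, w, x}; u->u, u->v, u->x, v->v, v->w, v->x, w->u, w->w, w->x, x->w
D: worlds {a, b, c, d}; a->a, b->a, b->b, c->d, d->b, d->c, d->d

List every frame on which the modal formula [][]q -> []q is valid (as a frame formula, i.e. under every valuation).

A, C, D

Frame correspondent (Sahlqvist): forall x forall y (Rxy -> exists z (Rxz & Rzy)) — i.e. density.
A: holds.
B: fails — R13 but no z with R1z and Rz3.
C: holds.
D: holds.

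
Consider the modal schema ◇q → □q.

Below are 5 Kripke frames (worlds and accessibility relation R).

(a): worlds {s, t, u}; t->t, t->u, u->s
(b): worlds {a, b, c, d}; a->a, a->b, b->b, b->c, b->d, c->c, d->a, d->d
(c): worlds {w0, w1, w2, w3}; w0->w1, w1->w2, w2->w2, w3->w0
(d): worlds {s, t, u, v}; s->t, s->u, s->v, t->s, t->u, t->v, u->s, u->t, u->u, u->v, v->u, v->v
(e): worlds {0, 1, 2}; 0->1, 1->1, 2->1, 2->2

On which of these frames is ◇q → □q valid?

(c)

This is the axiom for partial functionality; its first-order frame correspondent is ∀x ∀y ∀z (Rxy ∧ Rxz → y = z).
(a): fails — t sees both t and u.
(b): fails — a sees both a and b.
(c): holds.
(d): fails — s sees both t and u.
(e): fails — 2 sees both 1 and 2.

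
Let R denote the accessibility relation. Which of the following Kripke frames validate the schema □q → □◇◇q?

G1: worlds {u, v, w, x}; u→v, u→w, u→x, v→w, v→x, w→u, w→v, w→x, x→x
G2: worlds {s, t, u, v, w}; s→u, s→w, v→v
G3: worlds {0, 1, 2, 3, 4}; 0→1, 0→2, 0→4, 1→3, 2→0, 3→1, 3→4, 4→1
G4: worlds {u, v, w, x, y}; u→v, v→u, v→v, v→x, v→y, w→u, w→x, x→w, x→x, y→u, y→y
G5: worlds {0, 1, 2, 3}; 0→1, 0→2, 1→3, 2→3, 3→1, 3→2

This is the axiom for a generalized confluence (Geach) condition; its first-order frame correspondent is ∀x ∀z (xRz → ∃w (xRw ∧ zR²w)).
G1: holds.
G2: fails — sRu but no w* with sRw* and uR²w*.
G3: fails — 0R4 but no w with 0Rw and 4R²w.
G4: holds.
G5: holds.

G1, G4, G5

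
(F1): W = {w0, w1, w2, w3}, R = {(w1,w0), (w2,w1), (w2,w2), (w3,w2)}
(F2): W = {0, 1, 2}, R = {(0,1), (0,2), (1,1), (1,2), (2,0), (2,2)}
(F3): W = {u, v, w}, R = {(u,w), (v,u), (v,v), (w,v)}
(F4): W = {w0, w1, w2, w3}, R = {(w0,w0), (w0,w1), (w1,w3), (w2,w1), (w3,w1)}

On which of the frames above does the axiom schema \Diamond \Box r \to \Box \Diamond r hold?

(F2)

The schema corresponds to convergence: \forall x \forall y \forall z (Rxy \wedge Rxz \to \exists w (Ryw \wedge Rzw)).
(F1): fails — Rw1w0 and Rw1w0 but w0 and w0 have no common successor.
(F2): holds.
(F3): fails — Rvu and Rvv but u and v have no common successor.
(F4): fails — Rw0w1 and Rw0w0 but w1 and w0 have no common successor.
Valid on: (F2).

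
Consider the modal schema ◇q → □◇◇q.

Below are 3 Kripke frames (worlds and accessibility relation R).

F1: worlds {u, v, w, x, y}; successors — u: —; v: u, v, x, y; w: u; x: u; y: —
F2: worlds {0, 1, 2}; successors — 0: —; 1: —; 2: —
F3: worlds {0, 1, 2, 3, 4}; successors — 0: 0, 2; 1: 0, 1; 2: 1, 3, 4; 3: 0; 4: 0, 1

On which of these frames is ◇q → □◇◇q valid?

The schema corresponds to a generalized confluence (Geach) condition: ∀x ∀y ∀z ((xRy ∧ xRz) → ∃w (y = w ∧ zR²w)).
F1: fails — vRu, vRu but no t with u=t and uR²t.
F2: satisfies the condition.
F3: fails — 0R2, 0R2 but no w with 2=w and 2R²w.
Valid on: F2.

F2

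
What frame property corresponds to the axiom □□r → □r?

Density

This is the C4 axiom.
Its frame correspondent is density — ∀x ∀y (Rxy → ∃z (Rxz ∧ Rzy)).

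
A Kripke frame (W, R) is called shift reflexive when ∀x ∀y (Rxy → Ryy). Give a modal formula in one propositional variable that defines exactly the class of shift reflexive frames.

A defining formula is □(□q → q) (the T□ axiom).
Suppose □(□q→q) is valid. Take Rxy and set V(q)={w : Ryw}. Then at y, □q holds; since □(□q→q) at x, □q→q at y, so q at y, i.e. Ryy.

□(□q → q)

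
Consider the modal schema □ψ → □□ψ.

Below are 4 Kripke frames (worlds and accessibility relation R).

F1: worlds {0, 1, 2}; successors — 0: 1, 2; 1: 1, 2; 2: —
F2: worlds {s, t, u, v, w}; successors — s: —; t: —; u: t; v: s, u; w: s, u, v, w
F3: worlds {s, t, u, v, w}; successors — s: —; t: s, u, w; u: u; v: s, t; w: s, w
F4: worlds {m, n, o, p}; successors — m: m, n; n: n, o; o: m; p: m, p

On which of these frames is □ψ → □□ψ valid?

Frame correspondent (Sahlqvist): ∀x ∀y ∀z (Rxy ∧ Ryz → Rxz) — i.e. transitivity.
F1: ✓.
F2: fails — Rwu and Rut but not Rwt.
F3: fails — Rvt and Rtw but not Rvw.
F4: fails — Rom and Rmn but not Ron.
Valid on: F1.

F1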